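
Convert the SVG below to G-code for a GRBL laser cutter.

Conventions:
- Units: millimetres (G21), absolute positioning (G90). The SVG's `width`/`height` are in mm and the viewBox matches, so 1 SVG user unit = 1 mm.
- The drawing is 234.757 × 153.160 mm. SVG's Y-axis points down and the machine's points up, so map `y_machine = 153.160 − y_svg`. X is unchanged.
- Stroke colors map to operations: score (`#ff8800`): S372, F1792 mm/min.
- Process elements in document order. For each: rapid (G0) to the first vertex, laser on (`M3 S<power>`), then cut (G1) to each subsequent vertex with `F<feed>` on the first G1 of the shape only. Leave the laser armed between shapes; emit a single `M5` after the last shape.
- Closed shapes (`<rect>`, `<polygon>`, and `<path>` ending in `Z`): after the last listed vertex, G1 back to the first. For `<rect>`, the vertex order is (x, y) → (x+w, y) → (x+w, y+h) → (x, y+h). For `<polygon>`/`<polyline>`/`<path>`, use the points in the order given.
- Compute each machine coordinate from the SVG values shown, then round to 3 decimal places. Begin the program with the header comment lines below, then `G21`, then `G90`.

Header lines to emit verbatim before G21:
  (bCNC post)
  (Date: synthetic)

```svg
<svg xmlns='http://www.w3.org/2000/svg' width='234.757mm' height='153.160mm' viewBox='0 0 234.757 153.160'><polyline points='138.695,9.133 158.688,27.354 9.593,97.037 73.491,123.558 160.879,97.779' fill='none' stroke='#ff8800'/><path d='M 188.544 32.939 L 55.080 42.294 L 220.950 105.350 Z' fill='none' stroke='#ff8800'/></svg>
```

(bCNC post)
(Date: synthetic)
G21
G90
G0 X138.695 Y144.027
M3 S372
G1 X158.688 Y125.806 F1792
G1 X9.593 Y56.123
G1 X73.491 Y29.602
G1 X160.879 Y55.381
G0 X188.544 Y120.221
M3 S372
G1 X55.080 Y110.866 F1792
G1 X220.950 Y47.810
G1 X188.544 Y120.221
M5

Since the viewBox matches the mm dimensions, user units are millimetres directly. The only transform is the Y-flip y_m = 153.160 − y_svg.

Shape 1 is a open polyline drawn with `<polyline>`. Its stroke #ff8800 means score at S372, F1792. After flipping Y the toolpath is (138.695,144.027) → (158.688,125.806) → (9.593,56.123) → (73.491,29.602) → (160.879,55.381).

Shape 2 is a closed polygon drawn with `<path>`. Its stroke #ff8800 means score at S372, F1792. After flipping Y the toolpath is (188.544,120.221) → (55.080,110.866) → (220.950,47.810) → (188.544,120.221), returning to the start.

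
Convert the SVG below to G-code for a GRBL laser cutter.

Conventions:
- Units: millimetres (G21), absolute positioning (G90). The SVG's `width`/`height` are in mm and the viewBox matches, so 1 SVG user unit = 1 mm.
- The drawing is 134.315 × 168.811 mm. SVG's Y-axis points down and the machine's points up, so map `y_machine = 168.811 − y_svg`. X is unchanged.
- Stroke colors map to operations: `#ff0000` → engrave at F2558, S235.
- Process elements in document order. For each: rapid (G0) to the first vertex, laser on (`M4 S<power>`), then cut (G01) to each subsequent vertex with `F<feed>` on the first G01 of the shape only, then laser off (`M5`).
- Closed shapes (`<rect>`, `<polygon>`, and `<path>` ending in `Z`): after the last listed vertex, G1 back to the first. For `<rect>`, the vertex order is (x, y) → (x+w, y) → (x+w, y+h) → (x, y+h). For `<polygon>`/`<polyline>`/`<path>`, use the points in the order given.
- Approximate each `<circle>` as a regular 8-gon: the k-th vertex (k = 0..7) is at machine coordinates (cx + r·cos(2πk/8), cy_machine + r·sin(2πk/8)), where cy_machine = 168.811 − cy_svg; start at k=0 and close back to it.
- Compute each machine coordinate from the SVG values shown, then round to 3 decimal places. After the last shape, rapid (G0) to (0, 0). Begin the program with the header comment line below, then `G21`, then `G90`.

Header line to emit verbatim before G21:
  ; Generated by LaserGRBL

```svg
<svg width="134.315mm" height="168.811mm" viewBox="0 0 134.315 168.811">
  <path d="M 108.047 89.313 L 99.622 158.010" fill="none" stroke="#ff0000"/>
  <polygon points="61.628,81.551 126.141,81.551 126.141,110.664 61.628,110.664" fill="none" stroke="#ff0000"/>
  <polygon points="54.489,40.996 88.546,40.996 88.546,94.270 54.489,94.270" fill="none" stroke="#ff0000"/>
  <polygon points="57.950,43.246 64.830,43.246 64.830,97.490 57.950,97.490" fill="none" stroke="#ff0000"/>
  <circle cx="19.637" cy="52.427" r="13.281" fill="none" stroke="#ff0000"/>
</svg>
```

; Generated by LaserGRBL
G21
G90
G0 X108.047 Y79.498
M4 S235
G01 X99.622 Y10.801 F2558
M5
G0 X61.628 Y87.260
M4 S235
G01 X126.141 Y87.260 F2558
G01 X126.141 Y58.147
G01 X61.628 Y58.147
G01 X61.628 Y87.260
M5
G0 X54.489 Y127.815
M4 S235
G01 X88.546 Y127.815 F2558
G01 X88.546 Y74.541
G01 X54.489 Y74.541
G01 X54.489 Y127.815
M5
G0 X57.950 Y125.565
M4 S235
G01 X64.830 Y125.565 F2558
G01 X64.830 Y71.321
G01 X57.950 Y71.321
G01 X57.950 Y125.565
M5
G0 X32.918 Y116.384
M4 S235
G01 X29.028 Y125.775 F2558
G01 X19.637 Y129.665
G01 X10.246 Y125.775
G01 X6.356 Y116.384
G01 X10.246 Y106.993
G01 X19.637 Y103.103
G01 X29.028 Y106.993
G01 X32.918 Y116.384
M5
G0 X0.000 Y0.000

viewBox `0 0 134.315 168.811` with mm width/height → 1 unit = 1 mm. Flip: y_m = 168.811 − y_svg.

**Shape 1** — `<path>` line segment, stroke `#ff0000` → engrave (S235, F2558). Machine vertices: (108.047,79.498) → (99.622,10.801). Open path.

**Shape 2** — `<polygon>` rectangle, stroke `#ff0000` → engrave (S235, F2558). Machine vertices: (61.628,87.260) → (126.141,87.260) → (126.141,58.147) → (61.628,58.147) → (61.628,87.260). Closed: final G1 returns to the first vertex.

**Shape 3** — `<polygon>` rectangle, stroke `#ff0000` → engrave (S235, F2558). Machine vertices: (54.489,127.815) → (88.546,127.815) → (88.546,74.541) → (54.489,74.541) → (54.489,127.815). Closed: final G1 returns to the first vertex.

**Shape 4** — `<polygon>` rectangle, stroke `#ff0000` → engrave (S235, F2558). Machine vertices: (57.950,125.565) → (64.830,125.565) → (64.830,71.321) → (57.950,71.321) → (57.950,125.565). Closed: final G1 returns to the first vertex.

**Shape 5** — `<circle>` circle, stroke `#ff0000` → engrave (S235, F2558). Machine vertices: (32.918,116.384) → (29.028,125.775) → (19.637,129.665) → (10.246,125.775) → (6.356,116.384) → (10.246,106.993) → (19.637,103.103) → (29.028,106.993) → (32.918,116.384). Closed: final G1 returns to the first vertex.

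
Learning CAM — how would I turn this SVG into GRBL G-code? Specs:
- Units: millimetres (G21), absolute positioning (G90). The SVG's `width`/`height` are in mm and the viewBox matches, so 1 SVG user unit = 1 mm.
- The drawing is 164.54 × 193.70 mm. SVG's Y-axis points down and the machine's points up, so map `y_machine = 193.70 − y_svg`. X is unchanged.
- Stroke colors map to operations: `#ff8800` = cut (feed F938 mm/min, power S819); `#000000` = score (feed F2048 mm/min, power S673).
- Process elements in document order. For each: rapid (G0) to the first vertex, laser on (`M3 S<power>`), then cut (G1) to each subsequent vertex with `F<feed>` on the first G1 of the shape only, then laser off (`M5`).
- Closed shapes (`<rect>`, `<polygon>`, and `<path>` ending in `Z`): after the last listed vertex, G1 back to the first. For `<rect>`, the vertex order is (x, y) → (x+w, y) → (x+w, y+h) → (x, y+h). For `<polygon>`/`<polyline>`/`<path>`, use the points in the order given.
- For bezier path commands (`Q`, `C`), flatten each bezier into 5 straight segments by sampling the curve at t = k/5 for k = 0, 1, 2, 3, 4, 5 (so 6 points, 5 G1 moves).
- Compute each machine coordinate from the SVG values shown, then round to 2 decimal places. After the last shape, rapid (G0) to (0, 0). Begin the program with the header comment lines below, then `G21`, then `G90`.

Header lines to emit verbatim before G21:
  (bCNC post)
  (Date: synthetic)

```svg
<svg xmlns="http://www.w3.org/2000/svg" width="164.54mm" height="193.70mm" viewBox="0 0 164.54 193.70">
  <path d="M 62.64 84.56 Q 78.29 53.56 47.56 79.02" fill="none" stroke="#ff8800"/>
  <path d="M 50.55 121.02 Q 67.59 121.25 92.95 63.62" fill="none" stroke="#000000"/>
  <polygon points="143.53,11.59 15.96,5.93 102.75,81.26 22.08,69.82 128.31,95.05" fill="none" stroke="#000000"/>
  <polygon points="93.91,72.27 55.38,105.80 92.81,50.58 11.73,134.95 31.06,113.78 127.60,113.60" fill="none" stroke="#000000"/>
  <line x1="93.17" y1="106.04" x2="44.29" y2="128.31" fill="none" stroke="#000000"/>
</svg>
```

viewBox `0 0 164.54 193.70` with mm width/height → 1 unit = 1 mm. Flip: y_m = 193.70 − y_svg.

**Shape 1** — `<path>` quadratic bezier, stroke `#ff8800` → cut (S819, F938). Control points (SVG): P0=(62.64,84.56), P1=(78.29,53.56), P2=(47.56,79.02); sampled at t=k/5. Machine vertices: (62.64,109.14) → (67.04,119.28) → (67.74,124.91) → (64.72,126.01) → (58.00,122.61) → (47.56,114.68). Open path.

**Shape 2** — `<path>` quadratic bezier, stroke `#000000` → score (S673, F2048). Control points (SVG): P0=(50.55,121.02), P1=(67.59,121.25), P2=(92.95,63.62); sampled at t=k/5. Machine vertices: (50.55,72.68) → (57.70,74.90) → (65.51,81.75) → (73.99,93.23) → (83.14,109.34) → (92.95,130.08). Open path.

**Shape 3** — `<polygon>` closed polygon, stroke `#000000` → score (S673, F2048). Machine vertices: (143.53,182.11) → (15.96,187.77) → (102.75,112.44) → (22.08,123.88) → (128.31,98.65) → (143.53,182.11). Closed: final G1 returns to the first vertex.

**Shape 4** — `<polygon>` closed polygon, stroke `#000000` → score (S673, F2048). Machine vertices: (93.91,121.43) → (55.38,87.90) → (92.81,143.12) → (11.73,58.75) → (31.06,79.92) → (127.60,80.10) → (93.91,121.43). Closed: final G1 returns to the first vertex.

**Shape 5** — `<line>` line segment, stroke `#000000` → score (S673, F2048). Machine vertices: (93.17,87.66) → (44.29,65.39). Open path.

(bCNC post)
(Date: synthetic)
G21
G90
G0 X62.64 Y109.14
M3 S819
G1 X67.04 Y119.28 F938
G1 X67.74 Y124.91
G1 X64.72 Y126.01
G1 X58.00 Y122.61
G1 X47.56 Y114.68
M5
G0 X50.55 Y72.68
M3 S673
G1 X57.70 Y74.90 F2048
G1 X65.51 Y81.75
G1 X73.99 Y93.23
G1 X83.14 Y109.34
G1 X92.95 Y130.08
M5
G0 X143.53 Y182.11
M3 S673
G1 X15.96 Y187.77 F2048
G1 X102.75 Y112.44
G1 X22.08 Y123.88
G1 X128.31 Y98.65
G1 X143.53 Y182.11
M5
G0 X93.91 Y121.43
M3 S673
G1 X55.38 Y87.90 F2048
G1 X92.81 Y143.12
G1 X11.73 Y58.75
G1 X31.06 Y79.92
G1 X127.60 Y80.10
G1 X93.91 Y121.43
M5
G0 X93.17 Y87.66
M3 S673
G1 X44.29 Y65.39 F2048
M5
G0 X0.00 Y0.00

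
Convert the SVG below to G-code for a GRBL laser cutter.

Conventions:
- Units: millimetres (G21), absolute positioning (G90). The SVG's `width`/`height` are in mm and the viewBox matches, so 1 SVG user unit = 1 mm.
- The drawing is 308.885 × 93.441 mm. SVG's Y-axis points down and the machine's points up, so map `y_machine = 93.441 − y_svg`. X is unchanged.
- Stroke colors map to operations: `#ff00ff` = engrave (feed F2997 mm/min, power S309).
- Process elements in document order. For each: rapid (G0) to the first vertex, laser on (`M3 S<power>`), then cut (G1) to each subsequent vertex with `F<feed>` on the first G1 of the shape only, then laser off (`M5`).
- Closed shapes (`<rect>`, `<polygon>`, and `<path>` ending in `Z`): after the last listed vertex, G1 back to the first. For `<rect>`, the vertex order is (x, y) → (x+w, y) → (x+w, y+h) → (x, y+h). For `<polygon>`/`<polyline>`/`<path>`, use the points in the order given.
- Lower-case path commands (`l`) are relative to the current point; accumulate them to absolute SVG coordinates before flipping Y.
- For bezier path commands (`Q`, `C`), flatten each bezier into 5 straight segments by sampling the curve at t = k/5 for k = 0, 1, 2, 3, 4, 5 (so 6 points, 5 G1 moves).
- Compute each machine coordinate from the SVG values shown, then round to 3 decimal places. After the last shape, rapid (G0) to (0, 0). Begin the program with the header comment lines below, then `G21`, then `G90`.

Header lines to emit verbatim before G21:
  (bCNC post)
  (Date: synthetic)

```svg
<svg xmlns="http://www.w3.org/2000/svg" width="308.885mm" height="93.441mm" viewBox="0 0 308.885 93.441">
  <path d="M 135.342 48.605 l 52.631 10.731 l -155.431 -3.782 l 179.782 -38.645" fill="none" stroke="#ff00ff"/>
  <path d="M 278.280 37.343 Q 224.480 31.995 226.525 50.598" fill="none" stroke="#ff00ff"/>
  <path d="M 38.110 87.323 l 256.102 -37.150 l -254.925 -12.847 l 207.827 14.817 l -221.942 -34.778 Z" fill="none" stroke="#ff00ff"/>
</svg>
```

1 u = 1 mm; y_m = 93.441 − y.

[1] `<path>` open polyline, #ff00ff→engrave S309 F2997: (135.342,44.836) → (187.973,34.105) → (32.542,37.887) → (212.324,76.532)

[2] `<path>` quadratic bezier, #ff00ff→engrave S309 F2997: (278.280,56.098) → (258.994,57.279) → (244.175,56.544) → (233.824,53.893) → (227.941,49.326) → (226.525,42.843)

[3] `<path>` closed polygon, #ff00ff→engrave S309 F2997: (38.110,6.118) → (294.212,43.268) → (39.287,56.115) → (247.114,41.298) → (25.172,76.076) → (38.110,6.118) (closed)

(bCNC post)
(Date: synthetic)
G21
G90
G0 X135.342 Y44.836
M3 S309
G1 X187.973 Y34.105 F2997
G1 X32.542 Y37.887
G1 X212.324 Y76.532
M5
G0 X278.280 Y56.098
M3 S309
G1 X258.994 Y57.279 F2997
G1 X244.175 Y56.544
G1 X233.824 Y53.893
G1 X227.941 Y49.326
G1 X226.525 Y42.843
M5
G0 X38.110 Y6.118
M3 S309
G1 X294.212 Y43.268 F2997
G1 X39.287 Y56.115
G1 X247.114 Y41.298
G1 X25.172 Y76.076
G1 X38.110 Y6.118
M5
G0 X0.000 Y0.000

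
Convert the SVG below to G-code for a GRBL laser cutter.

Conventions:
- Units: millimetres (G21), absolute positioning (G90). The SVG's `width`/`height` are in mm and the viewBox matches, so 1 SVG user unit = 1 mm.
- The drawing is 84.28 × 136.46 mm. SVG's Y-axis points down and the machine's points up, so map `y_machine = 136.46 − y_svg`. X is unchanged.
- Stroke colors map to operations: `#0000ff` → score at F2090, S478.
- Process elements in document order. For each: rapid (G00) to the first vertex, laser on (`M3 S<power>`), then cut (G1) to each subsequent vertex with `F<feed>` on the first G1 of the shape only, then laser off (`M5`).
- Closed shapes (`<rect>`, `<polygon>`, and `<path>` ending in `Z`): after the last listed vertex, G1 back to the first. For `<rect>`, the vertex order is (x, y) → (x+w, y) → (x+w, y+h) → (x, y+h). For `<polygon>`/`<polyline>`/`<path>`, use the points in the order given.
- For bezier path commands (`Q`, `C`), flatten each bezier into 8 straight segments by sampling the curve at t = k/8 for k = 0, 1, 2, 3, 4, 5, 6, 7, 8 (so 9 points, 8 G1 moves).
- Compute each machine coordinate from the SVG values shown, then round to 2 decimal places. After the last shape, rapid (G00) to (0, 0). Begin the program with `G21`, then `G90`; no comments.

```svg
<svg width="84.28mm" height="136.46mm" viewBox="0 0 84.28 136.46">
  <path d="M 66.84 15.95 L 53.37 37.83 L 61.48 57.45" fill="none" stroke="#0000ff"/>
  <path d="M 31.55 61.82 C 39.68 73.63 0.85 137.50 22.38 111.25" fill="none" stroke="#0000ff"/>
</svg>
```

G21
G90
G00 X66.84 Y120.51
M3 S478
G1 X53.37 Y98.63 F2090
G1 X61.48 Y79.01
M5
G00 X31.55 Y74.64
M3 S478
G1 X32.61 Y68.05 F2090
G1 X30.52 Y58.24
G1 X26.54 Y46.89
G1 X21.94 Y35.65
G1 X17.96 Y26.20
G1 X15.87 Y20.20
G1 X16.93 Y19.31
G1 X22.38 Y25.21
M5
G00 X0.00 Y0.00

Since the viewBox matches the mm dimensions, user units are millimetres directly. The only transform is the Y-flip y_m = 136.46 − y_svg.

Shape 1 is a open polyline drawn with `<path>`. Its stroke #0000ff means score at S478, F2090. After flipping Y the toolpath is (66.84,120.51) → (53.37,98.63) → (61.48,79.01).

Shape 2 is a cubic bezier drawn with `<path>`. Its stroke #0000ff means score at S478, F2090. After flipping Y the toolpath is (31.55,74.64) → (32.61,68.05) → (30.52,58.24) → (26.54,46.89) → (21.94,35.65) → (17.96,26.20) → (15.87,20.20) → (16.93,19.31) → (22.38,25.21).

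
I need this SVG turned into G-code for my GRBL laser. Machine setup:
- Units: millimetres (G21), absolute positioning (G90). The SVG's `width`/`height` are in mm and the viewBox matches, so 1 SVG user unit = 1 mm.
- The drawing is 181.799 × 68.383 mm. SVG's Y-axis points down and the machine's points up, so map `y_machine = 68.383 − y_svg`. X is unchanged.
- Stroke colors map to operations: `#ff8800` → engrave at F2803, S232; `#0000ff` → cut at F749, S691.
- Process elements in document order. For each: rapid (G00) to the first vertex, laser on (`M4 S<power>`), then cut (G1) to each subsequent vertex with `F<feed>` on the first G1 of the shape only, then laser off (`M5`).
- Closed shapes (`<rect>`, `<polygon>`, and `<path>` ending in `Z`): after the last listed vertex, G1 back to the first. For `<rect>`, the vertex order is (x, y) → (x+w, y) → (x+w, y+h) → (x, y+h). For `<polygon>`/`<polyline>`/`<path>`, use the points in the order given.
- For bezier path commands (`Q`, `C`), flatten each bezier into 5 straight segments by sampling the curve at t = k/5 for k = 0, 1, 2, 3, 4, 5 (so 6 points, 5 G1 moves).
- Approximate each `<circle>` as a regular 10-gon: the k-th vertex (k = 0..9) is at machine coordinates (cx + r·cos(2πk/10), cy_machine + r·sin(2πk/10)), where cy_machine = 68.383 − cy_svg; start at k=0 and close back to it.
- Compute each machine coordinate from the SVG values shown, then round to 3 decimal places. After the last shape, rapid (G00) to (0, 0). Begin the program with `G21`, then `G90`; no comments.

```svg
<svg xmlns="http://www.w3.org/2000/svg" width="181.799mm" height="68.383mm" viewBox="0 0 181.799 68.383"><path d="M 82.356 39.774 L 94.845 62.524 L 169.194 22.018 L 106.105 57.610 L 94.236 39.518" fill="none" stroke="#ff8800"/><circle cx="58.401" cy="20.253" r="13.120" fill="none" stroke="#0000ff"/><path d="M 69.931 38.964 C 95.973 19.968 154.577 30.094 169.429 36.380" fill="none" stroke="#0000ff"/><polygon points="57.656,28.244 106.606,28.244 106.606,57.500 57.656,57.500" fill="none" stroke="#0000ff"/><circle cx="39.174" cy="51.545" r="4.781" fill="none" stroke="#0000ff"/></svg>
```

1 u = 1 mm; y_m = 68.383 − y.

[1] `<path>` open polyline, #ff8800→engrave S232 F2803: (82.356,28.609) → (94.845,5.859) → (169.194,46.365) → (106.105,10.773) → (94.236,28.865)

[2] `<circle>` circle, #0000ff→cut S691 F749: (71.521,48.130) → (69.015,55.842) → (62.455,60.608) → (54.347,60.608) → (47.787,55.842) → (45.281,48.130) → (47.787,40.418) → (54.347,35.652) → (62.455,35.652) → (69.015,40.418) → (71.521,48.130) (closed)

[3] `<path>` cubic bezier, #0000ff→cut S691 F749: (69.931,29.419) → (88.853,37.586) → (111.927,40.345) → (135.490,39.280) → (155.878,35.972) → (169.429,32.003)

[4] `<polygon>` rectangle, #0000ff→cut S691 F749: (57.656,40.139) → (106.606,40.139) → (106.606,10.883) → (57.656,10.883) → (57.656,40.139) (closed)

[5] `<circle>` circle, #0000ff→cut S691 F749: (43.955,16.838) → (43.042,19.648) → (40.651,21.385) → (37.697,21.385) → (35.306,19.648) → (34.393,16.838) → (35.306,14.028) → (37.697,12.291) → (40.651,12.291) → (43.042,14.028) → (43.955,16.838) (closed)

G21
G90
G00 X82.356 Y28.609
M4 S232
G1 X94.845 Y5.859 F2803
G1 X169.194 Y46.365
G1 X106.105 Y10.773
G1 X94.236 Y28.865
M5
G00 X71.521 Y48.130
M4 S691
G1 X69.015 Y55.842 F749
G1 X62.455 Y60.608
G1 X54.347 Y60.608
G1 X47.787 Y55.842
G1 X45.281 Y48.130
G1 X47.787 Y40.418
G1 X54.347 Y35.652
G1 X62.455 Y35.652
G1 X69.015 Y40.418
G1 X71.521 Y48.130
M5
G00 X69.931 Y29.419
M4 S691
G1 X88.853 Y37.586 F749
G1 X111.927 Y40.345
G1 X135.490 Y39.280
G1 X155.878 Y35.972
G1 X169.429 Y32.003
M5
G00 X57.656 Y40.139
M4 S691
G1 X106.606 Y40.139 F749
G1 X106.606 Y10.883
G1 X57.656 Y10.883
G1 X57.656 Y40.139
M5
G00 X43.955 Y16.838
M4 S691
G1 X43.042 Y19.648 F749
G1 X40.651 Y21.385
G1 X37.697 Y21.385
G1 X35.306 Y19.648
G1 X34.393 Y16.838
G1 X35.306 Y14.028
G1 X37.697 Y12.291
G1 X40.651 Y12.291
G1 X43.042 Y14.028
G1 X43.955 Y16.838
M5
G00 X0.000 Y0.000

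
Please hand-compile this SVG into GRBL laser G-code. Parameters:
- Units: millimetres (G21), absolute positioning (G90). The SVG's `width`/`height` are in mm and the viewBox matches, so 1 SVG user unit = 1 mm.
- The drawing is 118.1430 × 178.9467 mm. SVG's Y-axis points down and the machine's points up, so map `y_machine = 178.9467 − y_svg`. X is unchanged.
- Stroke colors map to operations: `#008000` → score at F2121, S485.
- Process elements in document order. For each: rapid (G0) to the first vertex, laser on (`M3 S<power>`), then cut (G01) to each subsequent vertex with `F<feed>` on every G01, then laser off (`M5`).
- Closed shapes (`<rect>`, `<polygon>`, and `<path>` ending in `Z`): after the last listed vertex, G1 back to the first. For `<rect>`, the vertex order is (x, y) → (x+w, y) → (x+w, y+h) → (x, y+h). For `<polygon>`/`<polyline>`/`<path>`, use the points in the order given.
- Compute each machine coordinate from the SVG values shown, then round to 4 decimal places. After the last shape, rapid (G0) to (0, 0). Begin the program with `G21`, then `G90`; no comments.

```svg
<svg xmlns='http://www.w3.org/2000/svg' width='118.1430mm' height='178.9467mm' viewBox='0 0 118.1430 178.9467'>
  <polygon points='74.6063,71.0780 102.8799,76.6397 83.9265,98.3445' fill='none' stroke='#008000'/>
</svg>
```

1 u = 1 mm; y_m = 178.9467 − y.

[1] `<polygon>` regular polygon, #008000→score S485 F2121: (74.6063,107.8687) → (102.8799,102.3070) → (83.9265,80.6022) → (74.6063,107.8687) (closed)

G21
G90
G0 X74.6063 Y107.8687
M3 S485
G01 X102.8799 Y102.3070 F2121
G01 X83.9265 Y80.6022 F2121
G01 X74.6063 Y107.8687 F2121
M5
G0 X0.0000 Y0.0000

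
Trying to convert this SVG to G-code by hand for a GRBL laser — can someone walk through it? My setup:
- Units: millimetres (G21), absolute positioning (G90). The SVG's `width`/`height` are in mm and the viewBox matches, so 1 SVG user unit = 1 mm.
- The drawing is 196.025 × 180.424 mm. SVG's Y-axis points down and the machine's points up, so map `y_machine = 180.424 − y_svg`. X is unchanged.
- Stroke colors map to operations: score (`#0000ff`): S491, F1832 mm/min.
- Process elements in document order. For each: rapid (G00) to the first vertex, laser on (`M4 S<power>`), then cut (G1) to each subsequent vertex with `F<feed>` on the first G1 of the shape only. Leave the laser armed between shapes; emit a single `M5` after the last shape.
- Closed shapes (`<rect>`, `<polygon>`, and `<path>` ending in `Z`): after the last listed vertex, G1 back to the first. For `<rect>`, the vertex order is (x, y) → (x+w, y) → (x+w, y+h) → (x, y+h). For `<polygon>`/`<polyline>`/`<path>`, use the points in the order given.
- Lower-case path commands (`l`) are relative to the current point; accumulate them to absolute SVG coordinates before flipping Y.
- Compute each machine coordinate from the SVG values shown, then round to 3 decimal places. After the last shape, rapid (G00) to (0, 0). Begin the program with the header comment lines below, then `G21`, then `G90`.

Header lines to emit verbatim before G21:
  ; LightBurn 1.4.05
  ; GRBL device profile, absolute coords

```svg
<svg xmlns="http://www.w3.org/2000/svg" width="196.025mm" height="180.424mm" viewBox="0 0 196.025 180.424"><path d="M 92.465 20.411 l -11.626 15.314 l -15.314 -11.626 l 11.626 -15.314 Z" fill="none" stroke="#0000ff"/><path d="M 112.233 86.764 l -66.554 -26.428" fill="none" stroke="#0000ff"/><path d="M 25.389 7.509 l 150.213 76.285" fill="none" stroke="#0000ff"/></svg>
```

; LightBurn 1.4.05
; GRBL device profile, absolute coords
G21
G90
G00 X92.465 Y160.013
M4 S491
G1 X80.839 Y144.699 F1832
G1 X65.525 Y156.325
G1 X77.151 Y171.639
G1 X92.465 Y160.013
G00 X112.233 Y93.660
M4 S491
G1 X45.679 Y120.088 F1832
G00 X25.389 Y172.915
M4 S491
G1 X175.602 Y96.630 F1832
M5
G00 X0.000 Y0.000

1 u = 1 mm; y_m = 180.424 − y.

[1] `<path>` regular polygon, #0000ff→score S491 F1832: (92.465,160.013) → (80.839,144.699) → (65.525,156.325) → (77.151,171.639) → (92.465,160.013) (closed)

[2] `<path>` line segment, #0000ff→score S491 F1832: (112.233,93.660) → (45.679,120.088)

[3] `<path>` line segment, #0000ff→score S491 F1832: (25.389,172.915) → (175.602,96.630)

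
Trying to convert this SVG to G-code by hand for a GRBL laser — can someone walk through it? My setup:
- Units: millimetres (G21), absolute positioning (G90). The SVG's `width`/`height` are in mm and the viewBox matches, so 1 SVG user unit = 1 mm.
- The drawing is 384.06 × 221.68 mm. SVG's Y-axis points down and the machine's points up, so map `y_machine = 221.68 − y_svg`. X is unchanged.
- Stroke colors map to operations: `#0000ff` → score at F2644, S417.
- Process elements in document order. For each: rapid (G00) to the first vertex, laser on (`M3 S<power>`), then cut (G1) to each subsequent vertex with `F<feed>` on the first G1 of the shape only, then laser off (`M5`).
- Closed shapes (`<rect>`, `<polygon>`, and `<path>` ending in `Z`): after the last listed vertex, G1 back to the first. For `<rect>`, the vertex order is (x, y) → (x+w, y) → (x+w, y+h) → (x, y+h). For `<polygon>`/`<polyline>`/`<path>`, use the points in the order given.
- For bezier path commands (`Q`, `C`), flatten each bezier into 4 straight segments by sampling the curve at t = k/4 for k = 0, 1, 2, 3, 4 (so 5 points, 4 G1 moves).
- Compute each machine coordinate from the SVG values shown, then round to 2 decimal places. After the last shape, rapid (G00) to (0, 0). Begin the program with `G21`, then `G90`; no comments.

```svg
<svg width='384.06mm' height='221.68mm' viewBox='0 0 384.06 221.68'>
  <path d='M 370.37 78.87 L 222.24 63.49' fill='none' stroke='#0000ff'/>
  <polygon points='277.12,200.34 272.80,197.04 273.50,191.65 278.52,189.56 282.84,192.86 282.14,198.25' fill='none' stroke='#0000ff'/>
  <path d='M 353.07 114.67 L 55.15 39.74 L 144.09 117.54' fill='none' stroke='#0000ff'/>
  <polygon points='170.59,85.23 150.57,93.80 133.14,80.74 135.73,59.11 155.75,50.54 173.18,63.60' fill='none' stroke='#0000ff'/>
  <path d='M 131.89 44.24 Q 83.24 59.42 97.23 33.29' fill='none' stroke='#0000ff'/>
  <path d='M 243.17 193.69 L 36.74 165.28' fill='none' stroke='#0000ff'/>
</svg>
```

viewBox `0 0 384.06 221.68` with mm width/height → 1 unit = 1 mm. Flip: y_m = 221.68 − y_svg.

**Shape 1** — `<path>` line segment, stroke `#0000ff` → score (S417, F2644). Machine vertices: (370.37,142.81) → (222.24,158.19). Open path.

**Shape 2** — `<polygon>` regular polygon, stroke `#0000ff` → score (S417, F2644). Machine vertices: (277.12,21.34) → (272.80,24.64) → (273.50,30.03) → (278.52,32.12) → (282.84,28.82) → (282.14,23.43) → (277.12,21.34). Closed: final G1 returns to the first vertex.

**Shape 3** — `<path>` open polyline, stroke `#0000ff` → score (S417, F2644). Machine vertices: (353.07,107.01) → (55.15,181.94) → (144.09,104.14). Open path.

**Shape 4** — `<polygon>` regular polygon, stroke `#0000ff` → score (S417, F2644). Machine vertices: (170.59,136.45) → (150.57,127.88) → (133.14,140.94) → (135.73,162.57) → (155.75,171.14) → (173.18,158.08) → (170.59,136.45). Closed: final G1 returns to the first vertex.

**Shape 5** — `<path>` quadratic bezier, stroke `#0000ff` → score (S417, F2644). Control points (SVG): P0=(131.89,44.24), P1=(83.24,59.42), P2=(97.23,33.29); sampled at t=k/4. Machine vertices: (131.89,177.44) → (111.48,172.43) → (98.90,172.59) → (94.15,177.91) → (97.23,188.39). Open path.

**Shape 6** — `<path>` line segment, stroke `#0000ff` → score (S417, F2644). Machine vertices: (243.17,27.99) → (36.74,56.40). Open path.

G21
G90
G00 X370.37 Y142.81
M3 S417
G1 X222.24 Y158.19 F2644
M5
G00 X277.12 Y21.34
M3 S417
G1 X272.80 Y24.64 F2644
G1 X273.50 Y30.03
G1 X278.52 Y32.12
G1 X282.84 Y28.82
G1 X282.14 Y23.43
G1 X277.12 Y21.34
M5
G00 X353.07 Y107.01
M3 S417
G1 X55.15 Y181.94 F2644
G1 X144.09 Y104.14
M5
G00 X170.59 Y136.45
M3 S417
G1 X150.57 Y127.88 F2644
G1 X133.14 Y140.94
G1 X135.73 Y162.57
G1 X155.75 Y171.14
G1 X173.18 Y158.08
G1 X170.59 Y136.45
M5
G00 X131.89 Y177.44
M3 S417
G1 X111.48 Y172.43 F2644
G1 X98.90 Y172.59
G1 X94.15 Y177.91
G1 X97.23 Y188.39
M5
G00 X243.17 Y27.99
M3 S417
G1 X36.74 Y56.40 F2644
M5
G00 X0.00 Y0.00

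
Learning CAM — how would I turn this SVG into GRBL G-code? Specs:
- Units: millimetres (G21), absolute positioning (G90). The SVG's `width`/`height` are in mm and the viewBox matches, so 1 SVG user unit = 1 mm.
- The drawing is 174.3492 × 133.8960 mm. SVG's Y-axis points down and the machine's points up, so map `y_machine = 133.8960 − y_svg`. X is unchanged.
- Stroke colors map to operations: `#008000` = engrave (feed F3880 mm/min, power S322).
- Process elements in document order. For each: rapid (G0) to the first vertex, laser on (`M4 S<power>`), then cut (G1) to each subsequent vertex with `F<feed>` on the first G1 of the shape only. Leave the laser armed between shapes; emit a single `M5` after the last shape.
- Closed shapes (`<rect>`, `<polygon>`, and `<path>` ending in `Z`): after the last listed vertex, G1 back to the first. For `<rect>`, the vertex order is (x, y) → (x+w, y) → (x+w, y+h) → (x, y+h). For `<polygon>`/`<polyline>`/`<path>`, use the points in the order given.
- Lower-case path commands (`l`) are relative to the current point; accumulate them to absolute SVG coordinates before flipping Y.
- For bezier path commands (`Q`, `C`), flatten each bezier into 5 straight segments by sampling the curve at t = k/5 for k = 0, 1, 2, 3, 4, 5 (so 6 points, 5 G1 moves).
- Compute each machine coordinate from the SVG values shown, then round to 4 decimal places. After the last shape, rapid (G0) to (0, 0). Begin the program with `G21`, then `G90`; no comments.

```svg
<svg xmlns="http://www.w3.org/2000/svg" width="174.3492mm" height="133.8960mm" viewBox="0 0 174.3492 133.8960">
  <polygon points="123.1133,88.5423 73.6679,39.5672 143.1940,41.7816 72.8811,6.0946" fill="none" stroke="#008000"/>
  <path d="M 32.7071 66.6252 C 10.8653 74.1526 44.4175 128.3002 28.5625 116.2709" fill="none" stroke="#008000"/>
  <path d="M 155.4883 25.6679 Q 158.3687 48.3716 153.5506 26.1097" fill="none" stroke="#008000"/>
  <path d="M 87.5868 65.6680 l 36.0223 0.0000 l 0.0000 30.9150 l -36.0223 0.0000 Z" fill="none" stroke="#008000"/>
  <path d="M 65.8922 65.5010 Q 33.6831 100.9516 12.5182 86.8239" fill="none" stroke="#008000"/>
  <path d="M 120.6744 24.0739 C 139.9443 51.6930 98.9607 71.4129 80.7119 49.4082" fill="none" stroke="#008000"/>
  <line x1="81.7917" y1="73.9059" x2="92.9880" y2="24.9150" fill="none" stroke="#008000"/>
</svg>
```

1 u = 1 mm; y_m = 133.8960 − y.

[1] `<polygon>` closed polygon, #008000→engrave S322 F3880: (123.1133,45.3537) → (73.6679,94.3288) → (143.1940,92.1144) → (72.8811,127.8014) → (123.1133,45.3537) (closed)

[2] `<path>` cubic bezier, #008000→engrave S322 F3880: (32.7071,67.2708) → (25.4109,58.0623) → (26.3788,43.0792) → (30.5803,27.7358) → (32.9850,17.4464) → (28.5625,17.6251)

[3] `<path>` quadratic bezier, #008000→engrave S322 F3880: (155.4883,108.2281) → (156.3325,100.9452) → (156.5609,97.2596) → (156.1733,97.1713) → (155.1699,100.6802) → (153.5506,107.7863)

[4] `<path>` rectangle, #008000→engrave S322 F3880: (87.5868,68.2280) → (123.6091,68.2280) → (123.6091,37.3130) → (87.5868,37.3130) → (87.5868,68.2280) (closed)

[5] `<path>` quadratic bezier, #008000→engrave S322 F3880: (65.8922,68.3950) → (53.4503,56.1979) → (41.8920,47.9670) → (31.2172,43.7025) → (21.4259,43.4042) → (12.5182,47.0721)

[6] `<path>` cubic bezier, #008000→engrave S322 F3880: (120.6744,109.8221) → (125.6698,94.4691) → (120.1879,82.6356) → (108.2119,75.9451) → (93.7254,76.0213) → (80.7119,84.4878)

[7] `<line>` line segment, #008000→engrave S322 F3880: (81.7917,59.9901) → (92.9880,108.9810)

G21
G90
G0 X123.1133 Y45.3537
M4 S322
G1 X73.6679 Y94.3288 F3880
G1 X143.1940 Y92.1144
G1 X72.8811 Y127.8014
G1 X123.1133 Y45.3537
G0 X32.7071 Y67.2708
M4 S322
G1 X25.4109 Y58.0623 F3880
G1 X26.3788 Y43.0792
G1 X30.5803 Y27.7358
G1 X32.9850 Y17.4464
G1 X28.5625 Y17.6251
G0 X155.4883 Y108.2281
M4 S322
G1 X156.3325 Y100.9452 F3880
G1 X156.5609 Y97.2596
G1 X156.1733 Y97.1713
G1 X155.1699 Y100.6802
G1 X153.5506 Y107.7863
G0 X87.5868 Y68.2280
M4 S322
G1 X123.6091 Y68.2280 F3880
G1 X123.6091 Y37.3130
G1 X87.5868 Y37.3130
G1 X87.5868 Y68.2280
G0 X65.8922 Y68.3950
M4 S322
G1 X53.4503 Y56.1979 F3880
G1 X41.8920 Y47.9670
G1 X31.2172 Y43.7025
G1 X21.4259 Y43.4042
G1 X12.5182 Y47.0721
G0 X120.6744 Y109.8221
M4 S322
G1 X125.6698 Y94.4691 F3880
G1 X120.1879 Y82.6356
G1 X108.2119 Y75.9451
G1 X93.7254 Y76.0213
G1 X80.7119 Y84.4878
G0 X81.7917 Y59.9901
M4 S322
G1 X92.9880 Y108.9810 F3880
M5
G0 X0.0000 Y0.0000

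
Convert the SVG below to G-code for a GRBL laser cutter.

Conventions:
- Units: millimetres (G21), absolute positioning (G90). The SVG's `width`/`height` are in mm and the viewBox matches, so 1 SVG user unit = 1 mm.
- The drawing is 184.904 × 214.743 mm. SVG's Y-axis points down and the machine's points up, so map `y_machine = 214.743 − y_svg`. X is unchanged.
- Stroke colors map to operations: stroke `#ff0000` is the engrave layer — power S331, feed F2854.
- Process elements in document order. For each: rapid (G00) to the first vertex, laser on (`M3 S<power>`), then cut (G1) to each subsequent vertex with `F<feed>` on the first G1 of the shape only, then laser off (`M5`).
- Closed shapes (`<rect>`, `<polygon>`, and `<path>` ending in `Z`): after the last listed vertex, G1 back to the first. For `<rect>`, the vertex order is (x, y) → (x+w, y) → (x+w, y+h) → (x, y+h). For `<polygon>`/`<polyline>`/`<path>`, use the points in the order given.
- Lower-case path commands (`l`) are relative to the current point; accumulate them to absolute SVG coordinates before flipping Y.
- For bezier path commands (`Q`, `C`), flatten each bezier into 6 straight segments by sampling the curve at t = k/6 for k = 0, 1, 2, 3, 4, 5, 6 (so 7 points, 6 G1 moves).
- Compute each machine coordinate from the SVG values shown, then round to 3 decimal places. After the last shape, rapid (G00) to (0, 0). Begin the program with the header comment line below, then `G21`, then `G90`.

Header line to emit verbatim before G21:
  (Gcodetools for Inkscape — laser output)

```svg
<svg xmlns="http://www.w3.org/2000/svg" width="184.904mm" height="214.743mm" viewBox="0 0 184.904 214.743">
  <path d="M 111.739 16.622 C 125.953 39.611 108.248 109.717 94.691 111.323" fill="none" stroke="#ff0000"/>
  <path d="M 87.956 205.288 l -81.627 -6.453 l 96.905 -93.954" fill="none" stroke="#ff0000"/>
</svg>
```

viewBox `0 0 184.904 214.743` with mm width/height → 1 unit = 1 mm. Flip: y_m = 214.743 − y_svg.

**Shape 1** — `<path>` cubic bezier, stroke `#ff0000` → engrave (S331, F2854). Control points (SVG): P0=(111.739,16.622), P1=(125.953,39.611), P2=(108.248,109.717), P3=(94.691,111.323); sampled at t=k/6. Machine vertices: (111.739,198.121) → (116.353,183.235) → (116.649,163.708) → (113.629,142.752) → (108.295,123.577) → (101.648,109.396) → (94.691,103.420). Open path.

**Shape 2** — `<path>` open polyline, stroke `#ff0000` → engrave (S331, F2854). Machine vertices: (87.956,9.455) → (6.329,15.908) → (103.234,109.862). Open path.

(Gcodetools for Inkscape — laser output)
G21
G90
G00 X111.739 Y198.121
M3 S331
G1 X116.353 Y183.235 F2854
G1 X116.649 Y163.708
G1 X113.629 Y142.752
G1 X108.295 Y123.577
G1 X101.648 Y109.396
G1 X94.691 Y103.420
M5
G00 X87.956 Y9.455
M3 S331
G1 X6.329 Y15.908 F2854
G1 X103.234 Y109.862
M5
G00 X0.000 Y0.000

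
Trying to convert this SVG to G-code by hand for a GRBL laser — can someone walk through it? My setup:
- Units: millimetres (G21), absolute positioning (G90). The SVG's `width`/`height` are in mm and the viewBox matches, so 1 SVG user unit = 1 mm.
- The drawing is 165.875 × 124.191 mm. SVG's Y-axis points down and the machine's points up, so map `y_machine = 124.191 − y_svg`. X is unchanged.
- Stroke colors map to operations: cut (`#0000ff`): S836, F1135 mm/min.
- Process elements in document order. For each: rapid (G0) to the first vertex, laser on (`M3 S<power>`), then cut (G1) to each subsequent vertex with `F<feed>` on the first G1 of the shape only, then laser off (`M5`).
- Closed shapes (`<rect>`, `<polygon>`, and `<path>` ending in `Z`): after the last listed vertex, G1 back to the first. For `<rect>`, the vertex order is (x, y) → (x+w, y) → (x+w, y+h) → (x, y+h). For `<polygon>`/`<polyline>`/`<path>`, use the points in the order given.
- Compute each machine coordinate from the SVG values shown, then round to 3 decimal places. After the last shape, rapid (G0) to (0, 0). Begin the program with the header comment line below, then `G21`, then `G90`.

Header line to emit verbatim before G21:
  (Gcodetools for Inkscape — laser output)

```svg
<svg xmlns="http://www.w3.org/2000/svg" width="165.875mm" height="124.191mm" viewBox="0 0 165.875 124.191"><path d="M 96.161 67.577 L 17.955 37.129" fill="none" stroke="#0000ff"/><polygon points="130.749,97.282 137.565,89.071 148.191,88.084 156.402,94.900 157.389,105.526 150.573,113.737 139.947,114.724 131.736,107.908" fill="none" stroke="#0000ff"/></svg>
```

viewBox `0 0 165.875 124.191` with mm width/height → 1 unit = 1 mm. Flip: y_m = 124.191 − y_svg.

**Shape 1** — `<path>` line segment, stroke `#0000ff` → cut (S836, F1135). Machine vertices: (96.161,56.614) → (17.955,87.062). Open path.

**Shape 2** — `<polygon>` regular polygon, stroke `#0000ff` → cut (S836, F1135). Machine vertices: (130.749,26.909) → (137.565,35.120) → (148.191,36.107) → (156.402,29.291) → (157.389,18.665) → (150.573,10.454) → (139.947,9.467) → (131.736,16.283) → (130.749,26.909). Closed: final G1 returns to the first vertex.

(Gcodetools for Inkscape — laser output)
G21
G90
G0 X96.161 Y56.614
M3 S836
G1 X17.955 Y87.062 F1135
M5
G0 X130.749 Y26.909
M3 S836
G1 X137.565 Y35.120 F1135
G1 X148.191 Y36.107
G1 X156.402 Y29.291
G1 X157.389 Y18.665
G1 X150.573 Y10.454
G1 X139.947 Y9.467
G1 X131.736 Y16.283
G1 X130.749 Y26.909
M5
G0 X0.000 Y0.000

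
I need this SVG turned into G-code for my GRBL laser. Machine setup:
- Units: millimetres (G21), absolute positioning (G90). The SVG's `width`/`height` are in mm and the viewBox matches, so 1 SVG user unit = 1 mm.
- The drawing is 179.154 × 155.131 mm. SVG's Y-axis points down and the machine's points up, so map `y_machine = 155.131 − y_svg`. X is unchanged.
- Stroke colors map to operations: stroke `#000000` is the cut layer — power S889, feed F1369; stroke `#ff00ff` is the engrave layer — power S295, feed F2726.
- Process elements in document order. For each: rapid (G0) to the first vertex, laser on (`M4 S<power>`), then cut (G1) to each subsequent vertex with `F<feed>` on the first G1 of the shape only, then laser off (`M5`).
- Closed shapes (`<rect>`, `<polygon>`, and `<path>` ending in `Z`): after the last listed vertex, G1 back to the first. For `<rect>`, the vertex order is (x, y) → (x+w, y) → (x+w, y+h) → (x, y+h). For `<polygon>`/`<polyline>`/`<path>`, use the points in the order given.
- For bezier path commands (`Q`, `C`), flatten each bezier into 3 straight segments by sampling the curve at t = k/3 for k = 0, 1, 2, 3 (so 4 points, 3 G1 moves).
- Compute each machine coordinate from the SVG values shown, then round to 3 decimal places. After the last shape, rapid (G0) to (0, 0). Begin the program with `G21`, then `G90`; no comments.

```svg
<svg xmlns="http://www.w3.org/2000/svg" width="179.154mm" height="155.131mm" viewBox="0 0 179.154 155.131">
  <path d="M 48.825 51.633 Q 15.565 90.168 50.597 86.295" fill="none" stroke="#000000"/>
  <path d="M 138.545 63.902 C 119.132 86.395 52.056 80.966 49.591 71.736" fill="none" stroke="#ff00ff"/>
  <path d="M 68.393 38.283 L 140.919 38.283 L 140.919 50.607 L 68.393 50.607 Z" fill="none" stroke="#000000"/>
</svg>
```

1 u = 1 mm; y_m = 155.131 − y.

[1] `<path>` quadratic bezier, #000000→cut S889 F1369: (48.825,103.498) → (34.240,82.520) → (34.830,70.966) → (50.597,68.836)

[2] `<path>` cubic bezier, #ff00ff→engrave S295 F2726: (138.545,91.229) → (107.403,77.150) → (69.435,76.325) → (49.591,83.395)

[3] `<path>` rectangle, #000000→cut S889 F1369: (68.393,116.848) → (140.919,116.848) → (140.919,104.524) → (68.393,104.524) → (68.393,116.848) (closed)

G21
G90
G0 X48.825 Y103.498
M4 S889
G1 X34.240 Y82.520 F1369
G1 X34.830 Y70.966
G1 X50.597 Y68.836
M5
G0 X138.545 Y91.229
M4 S295
G1 X107.403 Y77.150 F2726
G1 X69.435 Y76.325
G1 X49.591 Y83.395
M5
G0 X68.393 Y116.848
M4 S889
G1 X140.919 Y116.848 F1369
G1 X140.919 Y104.524
G1 X68.393 Y104.524
G1 X68.393 Y116.848
M5
G0 X0.000 Y0.000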